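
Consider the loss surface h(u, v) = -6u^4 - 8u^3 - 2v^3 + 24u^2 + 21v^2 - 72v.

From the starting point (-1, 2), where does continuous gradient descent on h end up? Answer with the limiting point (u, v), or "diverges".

h is separable, so gradient descent decouples: u follows -∂h/∂u, v follows -∂h/∂v.
∂h/∂u = -24u(u - 1)(u + 2); at u=-1 this is -48, so u increases.
∂h/∂v = -6(v - 4)(v - 3); at v=2 this is -12, so v increases.
u converges to its nearest critical value 0 (a local min of the u-part); v converges to 3. The iterate converges to (0, 3).

(0, 3)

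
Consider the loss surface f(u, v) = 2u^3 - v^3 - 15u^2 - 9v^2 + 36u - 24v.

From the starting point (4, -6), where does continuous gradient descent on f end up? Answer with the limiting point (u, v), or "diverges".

f is separable, so gradient descent decouples: u follows -∂f/∂u, v follows -∂f/∂v.
∂f/∂u = 6(u - 3)(u - 2); at u=4 this is 12, so u decreases.
∂f/∂v = -3(v + 2)(v + 4); at v=-6 this is -24, so v increases.
u converges to its nearest critical value 3 (a local min of the u-part); v converges to -4. The iterate converges to (3, -4).

(3, -4)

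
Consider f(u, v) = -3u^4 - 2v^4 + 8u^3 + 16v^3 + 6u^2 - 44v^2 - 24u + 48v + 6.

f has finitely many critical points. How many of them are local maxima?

f separates as a function of u plus a function of v, so ∇f=0 decouples.
∂f/∂u = -12(u - 2)(u - 1)(u + 1) = 0 at u ∈ {-1, 1, 2}; ∂f/∂v = -8(v - 3)(v - 2)(v - 1) = 0 at v ∈ {1, 2, 3}.
The Hessian is diagonal: diag(f_uu, f_vv). Second derivatives: f_uu(-1)=-72, f_uu(1)=24, f_uu(2)=-36; f_vv(1)=-16, f_vv(2)=8, f_vv(3)=-16.
Local maxima occur where both diagonal entries negative: (-1, 1), (-1, 3), (2, 1), (2, 3). Count: 4.

4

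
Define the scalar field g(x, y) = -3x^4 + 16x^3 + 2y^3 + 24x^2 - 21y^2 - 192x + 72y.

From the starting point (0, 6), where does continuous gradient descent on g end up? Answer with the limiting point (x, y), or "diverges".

g is separable, so gradient descent decouples: x follows -∂g/∂x, y follows -∂g/∂y.
∂g/∂x = -12(x - 4)(x - 2)(x + 2); at x=0 this is -192, so x increases.
∂g/∂y = 6(y - 4)(y - 3); at y=6 this is 36, so y decreases.
x converges to its nearest critical value 2 (a local min of the x-part); y converges to 4. The iterate converges to (2, 4).

(2, 4)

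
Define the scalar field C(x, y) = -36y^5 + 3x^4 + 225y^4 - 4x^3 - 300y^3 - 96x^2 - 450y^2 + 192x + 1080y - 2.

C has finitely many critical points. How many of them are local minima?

C separates as a function of x plus a function of y, so ∇C=0 decouples.
∂C/∂x = 12(x - 4)(x - 1)(x + 4) = 0 at x ∈ {-4, 1, 4}; ∂C/∂y = -180(y - 3)(y - 2)(y - 1)(y + 1) = 0 at y ∈ {-1, 1, 2, 3}.
The Hessian is diagonal: diag(C_xx, C_yy). Second derivatives: C_xx(-4)=480, C_xx(1)=-180, C_xx(4)=288; C_yy(-1)=4320, C_yy(1)=-720, C_yy(2)=540, C_yy(3)=-1440.
Local minima occur where both diagonal entries positive: (-4, -1), (-4, 2), (4, -1), (4, 2). Count: 4.

4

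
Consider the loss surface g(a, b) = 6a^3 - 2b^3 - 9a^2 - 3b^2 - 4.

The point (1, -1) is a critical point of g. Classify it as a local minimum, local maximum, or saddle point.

The mixed partial ∂²g/∂a∂b is 0, so the Hessian at any point is diag(g_aa, g_bb) = diag(18(2a - 1), -6(2b + 1)).
At (1, -1): H = diag(18, 6).
Both eigenvalues are positive, so H is positive definite: a local minimum.

local minimum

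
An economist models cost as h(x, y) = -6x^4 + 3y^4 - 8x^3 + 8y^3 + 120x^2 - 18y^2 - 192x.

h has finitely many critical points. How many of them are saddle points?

5

h separates as a function of x plus a function of y, so ∇h=0 decouples.
∂h/∂x = -24(x - 2)(x - 1)(x + 4) = 0 at x ∈ {-4, 1, 2}; ∂h/∂y = 12y(y - 1)(y + 3) = 0 at y ∈ {-3, 0, 1}.
The Hessian is diagonal: diag(h_xx, h_yy). Second derivatives: h_xx(-4)=-720, h_xx(1)=120, h_xx(2)=-144; h_yy(-3)=144, h_yy(0)=-36, h_yy(1)=48.
Saddle points occur where the two diagonal entries have opposite signs: (-4, -3), (-4, 1), (1, 0), (2, -3), (2, 1). Count: 5.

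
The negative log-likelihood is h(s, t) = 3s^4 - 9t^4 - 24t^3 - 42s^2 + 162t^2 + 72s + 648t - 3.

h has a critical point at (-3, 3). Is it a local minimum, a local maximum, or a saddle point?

saddle point

The mixed partial ∂²h/∂s∂t is 0, so the Hessian at any point is diag(h_ss, h_tt) = diag(12(3s^2 - 7), 36(-3t^2 - 4t + 9)).
At (-3, 3): H = diag(240, -1080).
The eigenvalues have opposite signs, so H is indefinite: a saddle point.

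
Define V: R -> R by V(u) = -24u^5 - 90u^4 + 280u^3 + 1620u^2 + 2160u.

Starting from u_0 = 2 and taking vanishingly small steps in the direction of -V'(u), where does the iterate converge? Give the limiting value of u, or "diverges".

-1

V'(u) = -120(u - 3)(u + 1)(u + 2)(u + 3), so V'(2) = 7200.
Gradient descent moves in the -V' direction, i.e. u is decreasing.
The nearest critical point in that direction is u = -1, where V'' = 960 > 0 (a local minimum). The iterate converges there.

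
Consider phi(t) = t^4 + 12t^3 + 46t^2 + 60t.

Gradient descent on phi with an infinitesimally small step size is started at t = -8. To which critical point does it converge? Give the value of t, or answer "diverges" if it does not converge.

phi'(t) = 4(t + 1)(t + 3)(t + 5), so phi'(-8) = -420.
Gradient descent moves in the -phi' direction, i.e. t is increasing.
The nearest critical point in that direction is t = -5, where phi'' = 32 > 0 (a local minimum). The iterate converges there.

-5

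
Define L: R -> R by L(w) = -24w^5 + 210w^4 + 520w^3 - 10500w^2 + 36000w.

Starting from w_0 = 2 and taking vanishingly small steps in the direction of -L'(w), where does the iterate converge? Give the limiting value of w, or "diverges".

L'(w) = -120(w - 5)(w - 4)(w - 3)(w + 5), so L'(2) = 5040.
Gradient descent moves in the -L' direction, i.e. w is decreasing.
The nearest critical point in that direction is w = -5, where L'' = 86400 > 0 (a local minimum). The iterate converges there.

-5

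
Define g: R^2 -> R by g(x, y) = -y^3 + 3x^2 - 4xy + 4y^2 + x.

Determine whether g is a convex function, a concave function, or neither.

neither

The term -y^3 is cubic, so the Hessian is not constant.
∂²g/∂y² = -6y + 8, which takes both signs as y varies (negative for sufficiently large y). A diagonal entry of the Hessian changing sign means the Hessian is neither positive- nor negative-semidefinite on all of R^2.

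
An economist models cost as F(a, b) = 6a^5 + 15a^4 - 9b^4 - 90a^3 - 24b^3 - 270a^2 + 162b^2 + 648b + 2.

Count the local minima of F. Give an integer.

2

F separates as a function of a plus a function of b, so ∇F=0 decouples.
∂F/∂a = 30a(a - 3)(a + 2)(a + 3) = 0 at a ∈ {-3, -2, 0, 3}; ∂F/∂b = -36(b - 3)(b + 2)(b + 3) = 0 at b ∈ {-3, -2, 3}.
The Hessian is diagonal: diag(F_aa, F_bb). Second derivatives: F_aa(-3)=-540, F_aa(-2)=300, F_aa(0)=-540, F_aa(3)=2700; F_bb(-3)=-216, F_bb(-2)=180, F_bb(3)=-1080.
Local minima occur where both diagonal entries positive: (-2, -2), (3, -2). Count: 2.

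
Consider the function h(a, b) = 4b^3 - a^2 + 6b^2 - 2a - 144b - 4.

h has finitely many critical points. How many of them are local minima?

h separates as a function of a plus a function of b, so ∇h=0 decouples.
∂h/∂a = -2(a + 1) = 0 at a ∈ {-1}; ∂h/∂b = 12(b - 3)(b + 4) = 0 at b ∈ {-4, 3}.
The Hessian is diagonal: diag(h_aa, h_bb). Second derivatives: h_aa(-1)=-2; h_bb(-4)=-84, h_bb(3)=84.
Local minima occur where both diagonal entries positive: none. Count: 0.

0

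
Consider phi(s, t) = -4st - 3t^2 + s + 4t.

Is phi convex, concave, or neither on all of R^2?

phi is quadratic, so its Hessian is the constant matrix H = [[0, -4], [-4, -6]].
det(H) = -16, tr(H) = -6.
det(H) < 0, so H is indefinite: neither convex nor concave.

neither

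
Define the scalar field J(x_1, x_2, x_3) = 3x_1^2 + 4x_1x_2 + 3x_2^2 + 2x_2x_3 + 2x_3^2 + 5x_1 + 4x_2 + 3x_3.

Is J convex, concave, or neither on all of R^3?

convex

J is quadratic, so its Hessian is the constant matrix H = [[6, 4, 0], [4, 6, 2], [0, 2, 4]].
Leading principal minors: 6, 20, 56.
All positive ⇒ H ≻ 0 ⇒ convex.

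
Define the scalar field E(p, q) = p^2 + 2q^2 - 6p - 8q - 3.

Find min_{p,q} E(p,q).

-20

E(p,q) separates as A(p) + B(q) − 3, so its minimum is min A + min B − 3.
A'(p) = 2p - 6 vanishes at p ∈ {3}; B'(q) = 4q - 8 vanishes at q ∈ {2}.
Local minima of A (where A''>0): A(3)=-9. Local minima of B: B(2)=-8.
So the global minimum of E is A(3) + B(2) − 3 = -9 − 8 − 3 = -20, attained at (3, 2).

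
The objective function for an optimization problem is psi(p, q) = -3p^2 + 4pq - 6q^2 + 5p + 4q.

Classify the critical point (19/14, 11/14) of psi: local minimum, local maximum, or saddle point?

The Hessian of psi is constant: H = [[-6, 4], [4, -12]].
det(H) = (-6)·(-12) − 4² = 56.
det(H) > 0 and tr(H) = -18 < 0, so H is negative definite and the point is a local maximum.

local maximum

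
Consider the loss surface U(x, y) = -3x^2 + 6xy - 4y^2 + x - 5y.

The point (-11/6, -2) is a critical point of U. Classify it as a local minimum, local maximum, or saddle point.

local maximum

The Hessian of U is constant: H = [[-6, 6], [6, -8]].
det(H) = (-6)·(-8) − 6² = 12.
det(H) > 0 and tr(H) = -14 < 0, so H is negative definite and the point is a local maximum.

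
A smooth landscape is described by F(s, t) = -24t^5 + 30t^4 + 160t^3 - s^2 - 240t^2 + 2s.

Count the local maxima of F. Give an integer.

F separates as a function of s plus a function of t, so ∇F=0 decouples.
∂F/∂s = -2(s - 1) = 0 at s ∈ {1}; ∂F/∂t = -120t(t - 2)(t - 1)(t + 2) = 0 at t ∈ {-2, 0, 1, 2}.
The Hessian is diagonal: diag(F_ss, F_tt). Second derivatives: F_ss(1)=-2; F_tt(-2)=2880, F_tt(0)=-480, F_tt(1)=360, F_tt(2)=-960.
Local maxima occur where both diagonal entries negative: (1, 0), (1, 2). Count: 2.

2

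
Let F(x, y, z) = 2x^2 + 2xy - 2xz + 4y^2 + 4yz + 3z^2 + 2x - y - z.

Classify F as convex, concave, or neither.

F is quadratic, so its Hessian is the constant matrix H = [[4, 2, -2], [2, 8, 4], [-2, 4, 6]].
Leading principal minors: 4, 28, 40.
All positive ⇒ H ≻ 0 ⇒ convex.

convex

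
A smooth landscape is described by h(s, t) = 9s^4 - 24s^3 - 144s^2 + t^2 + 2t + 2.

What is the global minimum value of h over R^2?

h(s,t) separates as P(s) + Q(t) + 2, so its minimum is min P + min Q + 2.
P'(s) = 36s(s - 4)(s + 2) vanishes at s ∈ {-2, 0, 4}; Q'(t) = 2(t + 1) vanishes at t ∈ {-1}.
Local minima of P (where P''>0): P(-2)=-240, P(4)=-1536. Local minima of Q: Q(-1)=-1.
So the global minimum of h is P(4) + Q(-1) + 2 = -1536 − 1 + 2 = -1535, attained at (4, -1).

-1535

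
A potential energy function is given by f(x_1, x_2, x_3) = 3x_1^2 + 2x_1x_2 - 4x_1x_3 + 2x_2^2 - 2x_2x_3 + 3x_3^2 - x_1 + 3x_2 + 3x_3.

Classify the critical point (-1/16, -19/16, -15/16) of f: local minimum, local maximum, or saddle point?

local minimum

The Hessian is constant: H = [[6, 2, -4], [2, 4, -2], [-4, -2, 6]].
Leading principal minors: Δ₁ = 6, Δ₂ = 20, Δ₃ = 64.
All leading minors are positive, so H is positive definite: a local minimum.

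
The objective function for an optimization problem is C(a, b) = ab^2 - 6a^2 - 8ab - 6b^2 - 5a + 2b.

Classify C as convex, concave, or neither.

neither

The term ab^2 is cubic, so the Hessian is not constant.
∂²C/∂b² = 2a - 12, which takes both signs as a varies (negative for sufficiently negative a). A diagonal entry of the Hessian changing sign means the Hessian is neither positive- nor negative-semidefinite on all of R^2.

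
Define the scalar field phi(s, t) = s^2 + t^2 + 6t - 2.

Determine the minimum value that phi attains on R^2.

-11

phi(s,t) separates as P(s) + Q(t) − 2, so its minimum is min P + min Q − 2.
P'(s) = 2s vanishes at s ∈ {0}; Q'(t) = 2(t + 3) vanishes at t ∈ {-3}.
Local minima of P (where P''>0): P(0)=0. Local minima of Q: Q(-3)=-9.
So the global minimum of phi is P(0) + Q(-3) − 2 = 0 − 9 − 2 = -11, attained at (0, -3).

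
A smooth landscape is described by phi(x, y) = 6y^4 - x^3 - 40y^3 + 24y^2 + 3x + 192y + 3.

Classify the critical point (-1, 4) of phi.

local minimum

The mixed partial ∂²phi/∂x∂y is 0, so the Hessian at any point is diag(phi_xx, phi_yy) = diag(-6x, 24(3y^2 - 10y + 2)).
At (-1, 4): H = diag(6, 240).
Both eigenvalues are positive, so H is positive definite: a local minimum.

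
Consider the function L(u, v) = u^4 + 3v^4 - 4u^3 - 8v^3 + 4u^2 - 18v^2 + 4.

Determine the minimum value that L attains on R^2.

L(u,v) separates as P(u) + Q(v) + 4, so its minimum is min P + min Q + 4.
P'(u) = 4u(u - 2)(u - 1) vanishes at u ∈ {0, 1, 2}; Q'(v) = 12v(v - 3)(v + 1) vanishes at v ∈ {-1, 0, 3}.
Local minima of P (where P''>0): P(0)=0, P(2)=0. Local minima of Q: Q(-1)=-7, Q(3)=-135.
So the global minimum of L is P(0) + Q(3) + 4 = 0 − 135 + 4 = -131, attained at (0, 3).

-131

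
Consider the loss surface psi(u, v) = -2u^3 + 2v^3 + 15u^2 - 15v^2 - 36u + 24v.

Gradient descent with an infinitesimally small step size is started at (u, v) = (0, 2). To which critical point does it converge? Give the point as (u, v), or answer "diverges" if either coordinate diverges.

(2, 4)

psi is separable, so gradient descent decouples: u follows -∂psi/∂u, v follows -∂psi/∂v.
∂psi/∂u = -6(u - 3)(u - 2); at u=0 this is -36, so u increases.
∂psi/∂v = 6(v - 4)(v - 1); at v=2 this is -12, so v increases.
u converges to its nearest critical value 2 (a local min of the u-part); v converges to 4. The iterate converges to (2, 4).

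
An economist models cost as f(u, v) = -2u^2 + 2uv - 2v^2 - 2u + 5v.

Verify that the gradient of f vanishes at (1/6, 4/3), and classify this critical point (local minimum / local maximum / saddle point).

∇f = (-4u + 2v - 2, 2u - 4v + 5); substituting (1/6, 4/3) gives ∇f = (0, 0), so (1/6, 4/3) is indeed a critical point.
The Hessian of f is constant: H = [[-4, 2], [2, -4]].
det(H) = (-4)·(-4) − 2² = 12.
det(H) > 0 and tr(H) = -8 < 0, so H is negative definite and the point is a local maximum.

local maximum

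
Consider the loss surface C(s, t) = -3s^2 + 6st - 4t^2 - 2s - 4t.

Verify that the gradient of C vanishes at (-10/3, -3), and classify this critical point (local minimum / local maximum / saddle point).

∇C = (-6s + 6t - 2, 6s - 8t - 4); substituting (-10/3, -3) gives ∇C = (0, 0), so (-10/3, -3) is indeed a critical point.
The Hessian of C is constant: H = [[-6, 6], [6, -8]].
det(H) = (-6)·(-8) − 6² = 12.
det(H) > 0 and tr(H) = -14 < 0, so H is negative definite and the point is a local maximum.

local maximum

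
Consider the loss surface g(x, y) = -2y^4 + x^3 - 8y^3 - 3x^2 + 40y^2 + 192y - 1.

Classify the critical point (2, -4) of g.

saddle point

The mixed partial ∂²g/∂x∂y is 0, so the Hessian at any point is diag(g_xx, g_yy) = diag(6(x - 1), 8(-3y^2 - 6y + 10)).
At (2, -4): H = diag(6, -112).
The eigenvalues have opposite signs, so H is indefinite: a saddle point.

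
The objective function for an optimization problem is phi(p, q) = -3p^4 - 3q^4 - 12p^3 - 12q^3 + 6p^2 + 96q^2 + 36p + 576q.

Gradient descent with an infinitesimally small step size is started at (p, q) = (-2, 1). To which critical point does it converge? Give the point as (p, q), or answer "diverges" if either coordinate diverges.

phi is separable, so gradient descent decouples: p follows -∂phi/∂p, q follows -∂phi/∂q.
∂phi/∂p = -12(p - 1)(p + 1)(p + 3); at p=-2 this is -36, so p increases.
∂phi/∂q = -12(q - 4)(q + 3)(q + 4); at q=1 this is 720, so q decreases.
p converges to its nearest critical value -1 (a local min of the p-part); q converges to -3. The iterate converges to (-1, -3).

(-1, -3)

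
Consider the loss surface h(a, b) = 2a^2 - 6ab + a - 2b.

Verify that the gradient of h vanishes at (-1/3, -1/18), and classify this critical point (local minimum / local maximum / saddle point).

saddle point

∇h = (4a - 6b + 1, -6a - 2); substituting (-1/3, -1/18) gives ∇h = (0, 0), so (-1/3, -1/18) is indeed a critical point.
The Hessian of h is constant: H = [[4, -6], [-6, 0]].
det(H) = 4·0 − (-6)² = -36.
Since det(H) < 0, H is indefinite and the critical point is a saddle point.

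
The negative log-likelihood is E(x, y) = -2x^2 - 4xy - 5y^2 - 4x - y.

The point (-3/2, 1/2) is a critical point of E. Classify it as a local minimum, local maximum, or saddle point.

local maximum

The Hessian of E is constant: H = [[-4, -4], [-4, -10]].
det(H) = (-4)·(-10) − (-4)² = 24.
det(H) > 0 and tr(H) = -14 < 0, so H is negative definite and the point is a local maximum.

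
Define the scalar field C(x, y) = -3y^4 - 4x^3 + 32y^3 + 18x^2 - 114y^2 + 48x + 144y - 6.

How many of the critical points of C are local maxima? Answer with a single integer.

C separates as a function of x plus a function of y, so ∇C=0 decouples.
∂C/∂x = -12(x - 4)(x + 1) = 0 at x ∈ {-1, 4}; ∂C/∂y = -12(y - 4)(y - 3)(y - 1) = 0 at y ∈ {1, 3, 4}.
The Hessian is diagonal: diag(C_xx, C_yy). Second derivatives: C_xx(-1)=60, C_xx(4)=-60; C_yy(1)=-72, C_yy(3)=24, C_yy(4)=-36.
Local maxima occur where both diagonal entries negative: (4, 1), (4, 4). Count: 2.

2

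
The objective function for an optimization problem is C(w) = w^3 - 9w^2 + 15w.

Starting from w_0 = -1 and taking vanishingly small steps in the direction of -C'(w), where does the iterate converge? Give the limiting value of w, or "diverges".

C'(w) = 3(w - 5)(w - 1), so C'(-1) = 36.
Gradient descent moves in the -C' direction, i.e. w is decreasing.
There is no critical point below w=-1, and C' keeps the same sign, so the iterate runs off to −∞.

diverges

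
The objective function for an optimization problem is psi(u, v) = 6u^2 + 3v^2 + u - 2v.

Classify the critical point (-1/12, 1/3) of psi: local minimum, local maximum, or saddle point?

local minimum

The Hessian of psi is constant: H = [[12, 0], [0, 6]].
det(H) = 12·6 − 0² = 72.
det(H) > 0 and tr(H) = 18 > 0, so H is positive definite and the point is a local minimum.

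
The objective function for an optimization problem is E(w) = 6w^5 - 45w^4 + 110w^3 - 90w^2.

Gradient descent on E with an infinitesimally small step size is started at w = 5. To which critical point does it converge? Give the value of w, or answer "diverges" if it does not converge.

3

E'(w) = 30w(w - 3)(w - 2)(w - 1), so E'(5) = 3600.
Gradient descent moves in the -E' direction, i.e. w is decreasing.
The nearest critical point in that direction is w = 3, where E'' = 180 > 0 (a local minimum). The iterate converges there.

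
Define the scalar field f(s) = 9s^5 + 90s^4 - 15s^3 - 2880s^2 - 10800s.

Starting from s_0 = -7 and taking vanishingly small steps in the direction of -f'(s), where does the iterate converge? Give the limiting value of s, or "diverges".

f'(s) = 45(s - 4)(s + 3)(s + 4)(s + 5), so f'(-7) = 11880.
Gradient descent moves in the -f' direction, i.e. s is decreasing.
There is no critical point below s=-7, and f' keeps the same sign, so the iterate runs off to −∞.

diverges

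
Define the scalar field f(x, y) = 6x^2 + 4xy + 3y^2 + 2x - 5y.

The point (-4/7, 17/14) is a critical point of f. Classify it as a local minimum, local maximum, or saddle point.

local minimum

The Hessian of f is constant: H = [[12, 4], [4, 6]].
det(H) = 12·6 − 4² = 56.
det(H) > 0 and tr(H) = 18 > 0, so H is positive definite and the point is a local minimum.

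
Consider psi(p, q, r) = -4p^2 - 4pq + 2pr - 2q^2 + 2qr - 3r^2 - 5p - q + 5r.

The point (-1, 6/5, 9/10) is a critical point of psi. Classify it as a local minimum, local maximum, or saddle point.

The Hessian is constant: H = [[-8, -4, 2], [-4, -4, 2], [2, 2, -6]].
Leading principal minors: Δ₁ = -8, Δ₂ = 16, Δ₃ = -80.
The minors alternate sign starting negative (−, +, −), so H is negative definite: a local maximum.

local maximum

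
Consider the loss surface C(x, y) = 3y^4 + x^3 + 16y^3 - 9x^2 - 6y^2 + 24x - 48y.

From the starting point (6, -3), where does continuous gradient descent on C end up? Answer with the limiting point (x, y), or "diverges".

C is separable, so gradient descent decouples: x follows -∂C/∂x, y follows -∂C/∂y.
∂C/∂x = 3(x - 4)(x - 2); at x=6 this is 24, so x decreases.
∂C/∂y = 12(y - 1)(y + 1)(y + 4); at y=-3 this is 96, so y decreases.
x converges to its nearest critical value 4 (a local min of the x-part); y converges to -4. The iterate converges to (4, -4).

(4, -4)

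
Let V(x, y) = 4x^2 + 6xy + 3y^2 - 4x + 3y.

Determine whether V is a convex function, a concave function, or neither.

V is quadratic, so its Hessian is the constant matrix H = [[8, 6], [6, 6]].
det(H) = 12, tr(H) = 14.
det(H) > 0 and tr(H) > 0, so H is positive definite everywhere: convex.

convex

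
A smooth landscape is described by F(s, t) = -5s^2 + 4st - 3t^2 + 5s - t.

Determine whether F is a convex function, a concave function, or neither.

concave

F is quadratic, so its Hessian is the constant matrix H = [[-10, 4], [4, -6]].
det(H) = 44, tr(H) = -16.
det(H) > 0 and tr(H) < 0, so H is negative definite everywhere: concave.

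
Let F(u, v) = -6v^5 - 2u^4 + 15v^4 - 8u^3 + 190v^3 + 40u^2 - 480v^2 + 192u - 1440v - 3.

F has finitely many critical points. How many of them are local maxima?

F separates as a function of u plus a function of v, so ∇F=0 decouples.
∂F/∂u = -8(u - 3)(u + 2)(u + 4) = 0 at u ∈ {-4, -2, 3}; ∂F/∂v = -30(v - 4)(v - 3)(v + 1)(v + 4) = 0 at v ∈ {-4, -1, 3, 4}.
The Hessian is diagonal: diag(F_uu, F_vv). Second derivatives: F_uu(-4)=-112, F_uu(-2)=80, F_uu(3)=-280; F_vv(-4)=5040, F_vv(-1)=-1800, F_vv(3)=840, F_vv(4)=-1200.
Local maxima occur where both diagonal entries negative: (-4, -1), (-4, 4), (3, -1), (3, 4). Count: 4.

4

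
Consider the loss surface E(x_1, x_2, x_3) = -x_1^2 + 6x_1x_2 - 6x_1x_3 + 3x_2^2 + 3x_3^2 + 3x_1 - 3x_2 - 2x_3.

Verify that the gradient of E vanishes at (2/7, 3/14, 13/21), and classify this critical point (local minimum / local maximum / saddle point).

∇E = (-2x_1 + 6x_2 - 6x_3 + 3, 6x_1 + 6x_2 - 3, -6x_1 + 6x_3 - 2); substituting (2/7, 3/14, 13/21) gives ∇E = (0, 0, 0), so (2/7, 3/14, 13/21) is indeed a critical point.
The Hessian is constant: H = [[-2, 6, -6], [6, 6, 0], [-6, 0, 6]].
Leading principal minors: Δ₁ = -2, Δ₂ = -48, Δ₃ = -504.
The minors fit neither the all-positive nor the alternating-sign pattern, so H is indefinite: a saddle point.

saddle point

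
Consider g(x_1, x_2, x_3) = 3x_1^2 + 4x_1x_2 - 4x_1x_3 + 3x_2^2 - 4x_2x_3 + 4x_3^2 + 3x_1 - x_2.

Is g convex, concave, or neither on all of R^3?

g is quadratic, so its Hessian is the constant matrix H = [[6, 4, -4], [4, 6, -4], [-4, -4, 8]].
Leading principal minors: 6, 20, 96.
All positive ⇒ H ≻ 0 ⇒ convex.

convex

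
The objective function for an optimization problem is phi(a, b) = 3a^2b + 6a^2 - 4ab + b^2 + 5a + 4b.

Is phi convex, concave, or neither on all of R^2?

neither

The term 3a^2b is cubic, so the Hessian is not constant.
∂²phi/∂a² = 6b + 12, which takes both signs as b varies (negative for sufficiently negative b). A diagonal entry of the Hessian changing sign means the Hessian is neither positive- nor negative-semidefinite on all of R^2.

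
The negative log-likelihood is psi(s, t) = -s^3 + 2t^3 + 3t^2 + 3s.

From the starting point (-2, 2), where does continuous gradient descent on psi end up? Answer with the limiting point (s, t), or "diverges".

(-1, 0)

psi is separable, so gradient descent decouples: s follows -∂psi/∂s, t follows -∂psi/∂t.
∂psi/∂s = -3(s - 1)(s + 1); at s=-2 this is -9, so s increases.
∂psi/∂t = 6t(t + 1); at t=2 this is 36, so t decreases.
s converges to its nearest critical value -1 (a local min of the s-part); t converges to 0. The iterate converges to (-1, 0).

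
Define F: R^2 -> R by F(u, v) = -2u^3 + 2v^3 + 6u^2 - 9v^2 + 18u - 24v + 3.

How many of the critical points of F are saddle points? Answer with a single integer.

F separates as a function of u plus a function of v, so ∇F=0 decouples.
∂F/∂u = -6(u - 3)(u + 1) = 0 at u ∈ {-1, 3}; ∂F/∂v = 6(v - 4)(v + 1) = 0 at v ∈ {-1, 4}.
The Hessian is diagonal: diag(F_uu, F_vv). Second derivatives: F_uu(-1)=24, F_uu(3)=-24; F_vv(-1)=-30, F_vv(4)=30.
Saddle points occur where the two diagonal entries have opposite signs: (-1, -1), (3, 4). Count: 2.

2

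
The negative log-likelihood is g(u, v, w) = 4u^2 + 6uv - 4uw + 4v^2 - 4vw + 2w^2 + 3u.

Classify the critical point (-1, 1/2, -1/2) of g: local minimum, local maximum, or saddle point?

The Hessian is constant: H = [[8, 6, -4], [6, 8, -4], [-4, -4, 4]].
Leading principal minors: Δ₁ = 8, Δ₂ = 28, Δ₃ = 48.
All leading minors are positive, so H is positive definite: a local minimum.

local minimum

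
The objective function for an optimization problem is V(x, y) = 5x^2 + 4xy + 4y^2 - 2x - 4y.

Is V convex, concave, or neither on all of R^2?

V is quadratic, so its Hessian is the constant matrix H = [[10, 4], [4, 8]].
det(H) = 64, tr(H) = 18.
det(H) > 0 and tr(H) > 0, so H is positive definite everywhere: convex.

convex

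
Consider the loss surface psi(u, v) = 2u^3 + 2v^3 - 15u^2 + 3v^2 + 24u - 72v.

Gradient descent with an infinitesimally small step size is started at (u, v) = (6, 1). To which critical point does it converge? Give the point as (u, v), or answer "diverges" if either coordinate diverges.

(4, 3)

psi is separable, so gradient descent decouples: u follows -∂psi/∂u, v follows -∂psi/∂v.
∂psi/∂u = 6(u - 4)(u - 1); at u=6 this is 60, so u decreases.
∂psi/∂v = 6(v - 3)(v + 4); at v=1 this is -60, so v increases.
u converges to its nearest critical value 4 (a local min of the u-part); v converges to 3. The iterate converges to (4, 3).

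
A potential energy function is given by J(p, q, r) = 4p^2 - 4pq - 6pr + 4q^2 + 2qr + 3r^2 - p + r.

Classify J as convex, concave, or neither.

convex

J is quadratic, so its Hessian is the constant matrix H = [[8, -4, -6], [-4, 8, 2], [-6, 2, 6]].
Leading principal minors: 8, 48, 64.
All positive ⇒ H ≻ 0 ⇒ convex.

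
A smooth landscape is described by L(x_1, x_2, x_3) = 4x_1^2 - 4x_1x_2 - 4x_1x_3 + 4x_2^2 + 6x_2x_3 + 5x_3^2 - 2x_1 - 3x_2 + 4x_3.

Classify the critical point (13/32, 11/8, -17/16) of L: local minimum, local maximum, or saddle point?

local minimum

The Hessian is constant: H = [[8, -4, -4], [-4, 8, 6], [-4, 6, 10]].
Leading principal minors: Δ₁ = 8, Δ₂ = 48, Δ₃ = 256.
All leading minors are positive, so H is positive definite: a local minimum.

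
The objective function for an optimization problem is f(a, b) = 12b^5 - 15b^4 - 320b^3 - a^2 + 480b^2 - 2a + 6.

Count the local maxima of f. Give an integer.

2

f separates as a function of a plus a function of b, so ∇f=0 decouples.
∂f/∂a = -2(a + 1) = 0 at a ∈ {-1}; ∂f/∂b = 60b(b - 4)(b - 1)(b + 4) = 0 at b ∈ {-4, 0, 1, 4}.
The Hessian is diagonal: diag(f_aa, f_bb). Second derivatives: f_aa(-1)=-2; f_bb(-4)=-9600, f_bb(0)=960, f_bb(1)=-900, f_bb(4)=5760.
Local maxima occur where both diagonal entries negative: (-1, -4), (-1, 1). Count: 2.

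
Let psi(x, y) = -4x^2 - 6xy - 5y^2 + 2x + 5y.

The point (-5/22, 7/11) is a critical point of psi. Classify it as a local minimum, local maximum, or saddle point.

local maximum

The Hessian of psi is constant: H = [[-8, -6], [-6, -10]].
det(H) = (-8)·(-10) − (-6)² = 44.
det(H) > 0 and tr(H) = -18 < 0, so H is negative definite and the point is a local maximum.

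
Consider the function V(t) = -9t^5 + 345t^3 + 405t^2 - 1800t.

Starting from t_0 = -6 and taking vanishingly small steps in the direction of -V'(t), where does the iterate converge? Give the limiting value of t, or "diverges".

V'(t) = -45(t - 5)(t - 1)(t + 2)(t + 4), so V'(-6) = -27720.
Gradient descent moves in the -V' direction, i.e. t is increasing.
The nearest critical point in that direction is t = -4, where V'' = 4050 > 0 (a local minimum). The iterate converges there.

-4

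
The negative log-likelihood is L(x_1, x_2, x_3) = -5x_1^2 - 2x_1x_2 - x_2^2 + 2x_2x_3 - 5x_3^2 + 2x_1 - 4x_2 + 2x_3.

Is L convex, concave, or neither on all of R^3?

concave

L is quadratic, so its Hessian is the constant matrix H = [[-10, -2, 0], [-2, -2, 2], [0, 2, -10]].
Leading principal minors: -10, 16, -120.
Signs alternate −, +, − ⇒ H ≺ 0 ⇒ concave.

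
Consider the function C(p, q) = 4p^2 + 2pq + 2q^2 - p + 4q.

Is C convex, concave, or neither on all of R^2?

C is quadratic, so its Hessian is the constant matrix H = [[8, 2], [2, 4]].
det(H) = 28, tr(H) = 12.
det(H) > 0 and tr(H) > 0, so H is positive definite everywhere: convex.

convex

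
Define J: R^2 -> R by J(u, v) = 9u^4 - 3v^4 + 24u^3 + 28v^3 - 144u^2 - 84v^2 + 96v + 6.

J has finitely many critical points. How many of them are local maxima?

2

J separates as a function of u plus a function of v, so ∇J=0 decouples.
∂J/∂u = 36u(u - 2)(u + 4) = 0 at u ∈ {-4, 0, 2}; ∂J/∂v = -12(v - 4)(v - 2)(v - 1) = 0 at v ∈ {1, 2, 4}.
The Hessian is diagonal: diag(J_uu, J_vv). Second derivatives: J_uu(-4)=864, J_uu(0)=-288, J_uu(2)=432; J_vv(1)=-36, J_vv(2)=24, J_vv(4)=-72.
Local maxima occur where both diagonal entries negative: (0, 1), (0, 4). Count: 2.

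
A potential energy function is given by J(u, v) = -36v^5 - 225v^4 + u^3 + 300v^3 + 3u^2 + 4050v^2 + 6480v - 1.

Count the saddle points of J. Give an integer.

4

J separates as a function of u plus a function of v, so ∇J=0 decouples.
∂J/∂u = 3u(u + 2) = 0 at u ∈ {-2, 0}; ∂J/∂v = -180(v - 3)(v + 1)(v + 3)(v + 4) = 0 at v ∈ {-4, -3, -1, 3}.
The Hessian is diagonal: diag(J_uu, J_vv). Second derivatives: J_uu(-2)=-6, J_uu(0)=6; J_vv(-4)=3780, J_vv(-3)=-2160, J_vv(-1)=4320, J_vv(3)=-30240.
Saddle points occur where the two diagonal entries have opposite signs: (-2, -4), (-2, -1), (0, -3), (0, 3). Count: 4.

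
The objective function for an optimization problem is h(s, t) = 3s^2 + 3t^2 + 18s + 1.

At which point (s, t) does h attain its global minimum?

(-3, 0)

h(s,t) separates as P(s) + Q(t) + 1, so its minimum is min P + min Q + 1.
P'(s) = 6s + 18 vanishes at s ∈ {-3}; Q'(t) = 6t vanishes at t ∈ {0}.
Local minima of P (where P''>0): P(-3)=-27. Local minima of Q: Q(0)=0.
So the global minimum of h is P(-3) + Q(0) + 1 = -27 + 0 + 1 = -26, attained at (-3, 0).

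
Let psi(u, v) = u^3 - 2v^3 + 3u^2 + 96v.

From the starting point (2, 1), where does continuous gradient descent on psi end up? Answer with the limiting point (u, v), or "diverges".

(0, -4)

psi is separable, so gradient descent decouples: u follows -∂psi/∂u, v follows -∂psi/∂v.
∂psi/∂u = 3u(u + 2); at u=2 this is 24, so u decreases.
∂psi/∂v = -6(v - 4)(v + 4); at v=1 this is 90, so v decreases.
u converges to its nearest critical value 0 (a local min of the u-part); v converges to -4. The iterate converges to (0, -4).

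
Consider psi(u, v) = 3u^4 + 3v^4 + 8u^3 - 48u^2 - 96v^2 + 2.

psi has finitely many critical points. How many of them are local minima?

4

psi separates as a function of u plus a function of v, so ∇psi=0 decouples.
∂psi/∂u = 12u(u - 2)(u + 4) = 0 at u ∈ {-4, 0, 2}; ∂psi/∂v = 12v(v - 4)(v + 4) = 0 at v ∈ {-4, 0, 4}.
The Hessian is diagonal: diag(psi_uu, psi_vv). Second derivatives: psi_uu(-4)=288, psi_uu(0)=-96, psi_uu(2)=144; psi_vv(-4)=384, psi_vv(0)=-192, psi_vv(4)=384.
Local minima occur where both diagonal entries positive: (-4, -4), (-4, 4), (2, -4), (2, 4). Count: 4.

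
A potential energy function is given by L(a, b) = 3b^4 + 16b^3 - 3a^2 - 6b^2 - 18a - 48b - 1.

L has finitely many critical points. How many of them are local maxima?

1

L separates as a function of a plus a function of b, so ∇L=0 decouples.
∂L/∂a = -6(a + 3) = 0 at a ∈ {-3}; ∂L/∂b = 12(b - 1)(b + 1)(b + 4) = 0 at b ∈ {-4, -1, 1}.
The Hessian is diagonal: diag(L_aa, L_bb). Second derivatives: L_aa(-3)=-6; L_bb(-4)=180, L_bb(-1)=-72, L_bb(1)=120.
Local maxima occur where both diagonal entries negative: (-3, -1). Count: 1.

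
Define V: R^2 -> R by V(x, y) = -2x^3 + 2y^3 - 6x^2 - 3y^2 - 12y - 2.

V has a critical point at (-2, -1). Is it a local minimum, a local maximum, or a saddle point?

saddle point

The mixed partial ∂²V/∂x∂y is 0, so the Hessian at any point is diag(V_xx, V_yy) = diag(-12(x + 1), 6(2y - 1)).
At (-2, -1): H = diag(12, -18).
The eigenvalues have opposite signs, so H is indefinite: a saddle point.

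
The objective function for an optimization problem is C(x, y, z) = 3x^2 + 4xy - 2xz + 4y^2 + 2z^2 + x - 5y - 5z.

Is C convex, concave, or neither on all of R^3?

C is quadratic, so its Hessian is the constant matrix H = [[6, 4, -2], [4, 8, 0], [-2, 0, 4]].
Leading principal minors: 6, 32, 96.
All positive ⇒ H ≻ 0 ⇒ convex.

convex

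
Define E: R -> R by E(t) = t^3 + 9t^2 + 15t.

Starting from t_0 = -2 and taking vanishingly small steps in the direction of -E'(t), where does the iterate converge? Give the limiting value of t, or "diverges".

-1

E'(t) = 3(t + 1)(t + 5), so E'(-2) = -9.
Gradient descent moves in the -E' direction, i.e. t is increasing.
The nearest critical point in that direction is t = -1, where E'' = 12 > 0 (a local minimum). The iterate converges there.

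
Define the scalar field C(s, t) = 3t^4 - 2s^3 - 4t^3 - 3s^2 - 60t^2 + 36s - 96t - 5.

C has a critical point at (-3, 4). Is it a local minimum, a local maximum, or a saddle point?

local minimum

The mixed partial ∂²C/∂s∂t is 0, so the Hessian at any point is diag(C_ss, C_tt) = diag(-6(2s + 1), 12(3t^2 - 2t - 10)).
At (-3, 4): H = diag(30, 360).
Both eigenvalues are positive, so H is positive definite: a local minimum.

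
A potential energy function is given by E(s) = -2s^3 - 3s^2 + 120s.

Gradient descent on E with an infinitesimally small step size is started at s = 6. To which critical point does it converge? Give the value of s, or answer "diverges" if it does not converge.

E'(s) = -6(s - 4)(s + 5), so E'(6) = -132.
Gradient descent moves in the -E' direction, i.e. s is increasing.
There is no critical point above s=6, and E' keeps the same sign, so the iterate runs off to +∞.

diverges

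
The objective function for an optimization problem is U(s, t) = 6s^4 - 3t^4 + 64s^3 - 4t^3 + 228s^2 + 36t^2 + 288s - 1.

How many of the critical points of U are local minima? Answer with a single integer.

2

U separates as a function of s plus a function of t, so ∇U=0 decouples.
∂U/∂s = 24(s + 1)(s + 3)(s + 4) = 0 at s ∈ {-4, -3, -1}; ∂U/∂t = -12t(t - 2)(t + 3) = 0 at t ∈ {-3, 0, 2}.
The Hessian is diagonal: diag(U_ss, U_tt). Second derivatives: U_ss(-4)=72, U_ss(-3)=-48, U_ss(-1)=144; U_tt(-3)=-180, U_tt(0)=72, U_tt(2)=-120.
Local minima occur where both diagonal entries positive: (-4, 0), (-1, 0). Count: 2.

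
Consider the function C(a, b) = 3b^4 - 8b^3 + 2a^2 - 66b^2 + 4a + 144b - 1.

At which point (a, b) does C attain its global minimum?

(-1, -3)

C(a,b) separates as P(a) + Q(b) − 1, so its minimum is min P + min Q − 1.
P'(a) = 4a + 4 vanishes at a ∈ {-1}; Q'(b) = 12(b - 4)(b - 1)(b + 3) vanishes at b ∈ {-3, 1, 4}.
Local minima of P (where P''>0): P(-1)=-2. Local minima of Q: Q(-3)=-567, Q(4)=-224.
So the global minimum of C is P(-1) + Q(-3) − 1 = -2 − 567 − 1 = -570, attained at (-1, -3).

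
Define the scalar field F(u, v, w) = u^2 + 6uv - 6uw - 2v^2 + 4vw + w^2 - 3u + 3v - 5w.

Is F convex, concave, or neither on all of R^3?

neither

F is quadratic, so its Hessian is the constant matrix H = [[2, 6, -6], [6, -4, 4], [-6, 4, 2]].
Leading principal minors: 2, -44, -264.
Neither pattern holds ⇒ H is indefinite ⇒ neither convex nor concave.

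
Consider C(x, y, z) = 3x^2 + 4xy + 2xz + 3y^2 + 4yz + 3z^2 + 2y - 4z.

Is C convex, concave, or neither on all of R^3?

convex

C is quadratic, so its Hessian is the constant matrix H = [[6, 4, 2], [4, 6, 4], [2, 4, 6]].
Leading principal minors: 6, 20, 64.
All positive ⇒ H ≻ 0 ⇒ convex.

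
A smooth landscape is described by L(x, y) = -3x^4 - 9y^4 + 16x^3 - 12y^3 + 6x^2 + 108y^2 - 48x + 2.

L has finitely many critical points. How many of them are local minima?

1

L separates as a function of x plus a function of y, so ∇L=0 decouples.
∂L/∂x = -12(x - 4)(x - 1)(x + 1) = 0 at x ∈ {-1, 1, 4}; ∂L/∂y = -36y(y - 2)(y + 3) = 0 at y ∈ {-3, 0, 2}.
The Hessian is diagonal: diag(L_xx, L_yy). Second derivatives: L_xx(-1)=-120, L_xx(1)=72, L_xx(4)=-180; L_yy(-3)=-540, L_yy(0)=216, L_yy(2)=-360.
Local minima occur where both diagonal entries positive: (1, 0). Count: 1.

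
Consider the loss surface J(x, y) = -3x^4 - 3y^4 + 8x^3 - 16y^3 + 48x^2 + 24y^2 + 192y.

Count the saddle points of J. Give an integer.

J separates as a function of x plus a function of y, so ∇J=0 decouples.
∂J/∂x = -12x(x - 4)(x + 2) = 0 at x ∈ {-2, 0, 4}; ∂J/∂y = -12(y - 2)(y + 2)(y + 4) = 0 at y ∈ {-4, -2, 2}.
The Hessian is diagonal: diag(J_xx, J_yy). Second derivatives: J_xx(-2)=-144, J_xx(0)=96, J_xx(4)=-288; J_yy(-4)=-144, J_yy(-2)=96, J_yy(2)=-288.
Saddle points occur where the two diagonal entries have opposite signs: (-2, -2), (0, -4), (0, 2), (4, -2). Count: 4.

4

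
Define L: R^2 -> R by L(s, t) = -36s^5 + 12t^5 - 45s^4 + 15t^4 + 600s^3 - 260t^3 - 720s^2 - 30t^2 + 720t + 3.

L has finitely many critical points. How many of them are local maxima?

4

L separates as a function of s plus a function of t, so ∇L=0 decouples.
∂L/∂s = -180s(s - 2)(s - 1)(s + 4) = 0 at s ∈ {-4, 0, 1, 2}; ∂L/∂t = 60(t - 3)(t - 1)(t + 1)(t + 4) = 0 at t ∈ {-4, -1, 1, 3}.
The Hessian is diagonal: diag(L_ss, L_tt). Second derivatives: L_ss(-4)=21600, L_ss(0)=-1440, L_ss(1)=900, L_ss(2)=-2160; L_tt(-4)=-6300, L_tt(-1)=1440, L_tt(1)=-1200, L_tt(3)=3360.
Local maxima occur where both diagonal entries negative: (0, -4), (0, 1), (2, -4), (2, 1). Count: 4.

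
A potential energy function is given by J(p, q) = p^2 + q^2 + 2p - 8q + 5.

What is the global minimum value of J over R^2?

J(p,q) separates as A(p) + B(q) + 5, so its minimum is min A + min B + 5.
A'(p) = 2p + 2 vanishes at p ∈ {-1}; B'(q) = 2q - 8 vanishes at q ∈ {4}.
Local minima of A (where A''>0): A(-1)=-1. Local minima of B: B(4)=-16.
So the global minimum of J is A(-1) + B(4) + 5 = -1 − 16 + 5 = -12, attained at (-1, 4).

-12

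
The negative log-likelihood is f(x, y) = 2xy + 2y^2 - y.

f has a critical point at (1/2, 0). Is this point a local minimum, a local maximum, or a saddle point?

The Hessian of f is constant: H = [[0, 2], [2, 4]].
det(H) = 0·4 − 2² = -4.
Since det(H) < 0, H is indefinite and the critical point is a saddle point.

saddle point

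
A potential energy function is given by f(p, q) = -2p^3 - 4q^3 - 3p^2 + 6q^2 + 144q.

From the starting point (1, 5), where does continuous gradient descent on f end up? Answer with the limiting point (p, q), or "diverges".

diverges

f is separable, so gradient descent decouples: p follows -∂f/∂p, q follows -∂f/∂q.
∂f/∂p = -6p(p + 1); at p=1 this is -12, so p increases.
∂f/∂q = -12(q - 4)(q + 3); at q=5 this is -96, so q increases.
The p-coordinate has no critical point in that direction and runs off to infinity.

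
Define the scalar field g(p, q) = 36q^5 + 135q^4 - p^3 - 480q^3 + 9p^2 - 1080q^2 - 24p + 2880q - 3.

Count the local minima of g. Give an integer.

g separates as a function of p plus a function of q, so ∇g=0 decouples.
∂g/∂p = -3(p - 4)(p - 2) = 0 at p ∈ {2, 4}; ∂g/∂q = 180(q - 2)(q - 1)(q + 2)(q + 4) = 0 at q ∈ {-4, -2, 1, 2}.
The Hessian is diagonal: diag(g_pp, g_qq). Second derivatives: g_pp(2)=6, g_pp(4)=-6; g_qq(-4)=-10800, g_qq(-2)=4320, g_qq(1)=-2700, g_qq(2)=4320.
Local minima occur where both diagonal entries positive: (2, -2), (2, 2). Count: 2.

2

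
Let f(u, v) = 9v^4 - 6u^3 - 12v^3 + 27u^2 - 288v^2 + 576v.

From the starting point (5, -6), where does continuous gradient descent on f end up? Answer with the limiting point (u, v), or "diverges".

f is separable, so gradient descent decouples: u follows -∂f/∂u, v follows -∂f/∂v.
∂f/∂u = -18u(u - 3); at u=5 this is -180, so u increases.
∂f/∂v = 36(v - 4)(v - 1)(v + 4); at v=-6 this is -5040, so v increases.
The u-coordinate has no critical point in that direction and runs off to infinity.

diverges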